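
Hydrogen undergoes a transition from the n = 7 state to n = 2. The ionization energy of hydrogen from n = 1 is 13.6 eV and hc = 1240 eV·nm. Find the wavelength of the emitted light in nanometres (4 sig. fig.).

ΔE = 13.60 × (1/2² − 1/7²) = 13.60 × 0.2296 = 3.122 eV.
λ = hc/ΔE = 1240 / 3.122 = 397.1 nm.

397.1 nm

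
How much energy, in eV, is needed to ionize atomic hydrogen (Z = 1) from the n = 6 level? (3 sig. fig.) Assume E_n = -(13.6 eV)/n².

E_6 = −13.60/36 = −0.378 eV, so ionization (to E = 0) requires 0.378 eV.

0.378 eV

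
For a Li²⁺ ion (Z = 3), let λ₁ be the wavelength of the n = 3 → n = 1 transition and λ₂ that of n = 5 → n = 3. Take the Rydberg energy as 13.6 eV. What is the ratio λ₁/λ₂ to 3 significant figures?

λ ∝ 1/ΔE ∝ 1/(1/n_f² − 1/n_i²), and the Z² and hc factors cancel in the ratio.
λ₁/λ₂ = (1/3² − 1/5²)/(1/1² − 1/3²) = 0.07111/0.8889 = 0.0800.

0.0800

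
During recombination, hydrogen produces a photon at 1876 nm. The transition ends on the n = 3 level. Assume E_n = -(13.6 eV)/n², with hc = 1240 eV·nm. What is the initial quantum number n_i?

The photon energy is ΔE = hc/λ = 1240 / 1876 = 0.6610 eV.
With Z = 1, ΔE = 13.60 × (1/n_f² − 1/n_i²), so 1/n_f² − 1/n_i² = 0.04860.
With n_f = 3: 1/n_i² = 1/9 − 0.04860 = 0.06251, so n_i ≈ 4.00.

n_i = 4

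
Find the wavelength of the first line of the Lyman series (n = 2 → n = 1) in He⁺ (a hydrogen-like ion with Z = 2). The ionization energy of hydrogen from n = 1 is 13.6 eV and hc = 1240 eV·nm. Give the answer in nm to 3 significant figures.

30.4 nm

The Lyman series terminates on n_f = 1; the first line has n_i = 1+1 = 2.
ΔE = 54.40 × (1/1² − 1/2²) = 40.80 eV.
λ = 1240 / 40.80 = 30.4 nm.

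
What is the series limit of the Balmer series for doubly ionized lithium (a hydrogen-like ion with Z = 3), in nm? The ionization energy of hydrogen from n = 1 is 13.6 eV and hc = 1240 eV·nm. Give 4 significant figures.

The Balmer series has lower level n_f = 2; the series limit corresponds to n_i → ∞.
ΔE_max = 13.6 × 9 / 2² = 30.60 eV.
λ_min = 1240 / 30.60 = 40.52 nm.

40.52 nm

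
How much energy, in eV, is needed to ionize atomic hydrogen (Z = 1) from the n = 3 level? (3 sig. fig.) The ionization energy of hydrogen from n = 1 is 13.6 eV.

1.51 eV

E_3 = −13.60/9 = −1.51 eV, so ionization (to E = 0) requires 1.51 eV.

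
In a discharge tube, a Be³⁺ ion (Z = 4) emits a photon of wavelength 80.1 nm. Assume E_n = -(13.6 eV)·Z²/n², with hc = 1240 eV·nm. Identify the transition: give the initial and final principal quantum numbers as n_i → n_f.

The photon energy is ΔE = hc/λ = 1240 / 80.1 = 15.48 eV.
With Z = 4, ΔE = 217.6 × (1/n_f² − 1/n_i²), so 1/n_f² − 1/n_i² = 0.07114.
Trying n_f = 3 gives 1/n_i² = 0.03997, i.e. n_i ≈ 5; this pair matches.

n_i = 5, n_f = 3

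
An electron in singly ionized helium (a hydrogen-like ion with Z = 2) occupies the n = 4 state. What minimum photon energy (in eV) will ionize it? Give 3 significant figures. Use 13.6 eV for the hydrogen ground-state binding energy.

E_n = −13.6 Z²/n² = −54.40/n² eV for Z = 2.
E_4 = −54.40/16 = −3.40 eV, so ionization (to E = 0) requires 3.40 eV.

3.40 eV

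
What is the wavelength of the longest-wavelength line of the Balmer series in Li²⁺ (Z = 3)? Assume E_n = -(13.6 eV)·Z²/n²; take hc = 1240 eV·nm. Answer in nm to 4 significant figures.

72.94 nm

The Balmer series terminates on n_f = 2; the first line has n_i = 2+1 = 3.
ΔE = 122.4 × (1/2² − 1/3²) = 17.00 eV.
λ = 1240 / 17.00 = 72.94 nm.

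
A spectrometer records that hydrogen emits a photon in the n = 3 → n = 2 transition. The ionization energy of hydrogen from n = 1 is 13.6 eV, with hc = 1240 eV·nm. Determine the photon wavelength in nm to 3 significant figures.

656 nm

ΔE = 13.60 × (1/2² − 1/3²) = 13.60 × 0.1389 = 1.889 eV.
λ = hc/ΔE = 1240 / 1.889 = 656 nm.
This line belongs to the Balmer series.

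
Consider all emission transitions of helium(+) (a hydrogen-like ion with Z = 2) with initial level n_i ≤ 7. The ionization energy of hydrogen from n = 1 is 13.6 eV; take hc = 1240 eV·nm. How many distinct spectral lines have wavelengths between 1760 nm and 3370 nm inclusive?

Enumerate all n_i → n_f pairs with 1 ≤ n_f < n_i ≤ 7 and compute λ = 1240 / [13.6·4·(1/n_f² − 1/n_i²)].
Lines falling in [1760, 3370] nm: 6→5 (1865 nm), 7→6 (3093 nm).

2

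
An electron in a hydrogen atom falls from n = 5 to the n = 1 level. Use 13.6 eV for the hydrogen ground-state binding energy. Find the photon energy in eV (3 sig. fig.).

E_5 = −13.60/25 = −0.5440 eV and E_1 = −13.60/1 = −13.60 eV.
The photon energy is |E_5 − E_1| = 13.1 eV.

13.1 eV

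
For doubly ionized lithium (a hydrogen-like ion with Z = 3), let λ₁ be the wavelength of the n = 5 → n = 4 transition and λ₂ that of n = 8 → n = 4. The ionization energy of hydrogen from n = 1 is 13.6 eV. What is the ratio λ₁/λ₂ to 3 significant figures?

2.08

λ ∝ 1/ΔE ∝ 1/(1/n_f² − 1/n_i²), and the Z² and hc factors cancel in the ratio.
λ₁/λ₂ = (1/4² − 1/8²)/(1/4² − 1/5²) = 0.04688/0.02250 = 2.08.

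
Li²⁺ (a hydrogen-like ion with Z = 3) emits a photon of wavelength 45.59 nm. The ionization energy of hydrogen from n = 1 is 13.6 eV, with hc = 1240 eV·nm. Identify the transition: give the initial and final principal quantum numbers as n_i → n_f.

The photon energy is ΔE = hc/λ = 1240 / 45.59 = 27.20 eV.
With Z = 3, ΔE = 122.4 × (1/n_f² − 1/n_i²), so 1/n_f² − 1/n_i² = 0.2222.
Trying n_f = 2 gives 1/n_i² = 0.02779, i.e. n_i ≈ 6; this pair matches.

n_i = 6, n_f = 2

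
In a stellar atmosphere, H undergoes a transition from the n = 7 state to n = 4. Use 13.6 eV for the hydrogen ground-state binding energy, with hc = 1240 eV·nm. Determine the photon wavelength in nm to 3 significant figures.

2170 nm

ΔE = 13.60 × (1/4² − 1/7²) = 13.60 × 0.04209 = 0.5724 eV.
λ = hc/ΔE = 1240 / 0.5724 = 2170 nm.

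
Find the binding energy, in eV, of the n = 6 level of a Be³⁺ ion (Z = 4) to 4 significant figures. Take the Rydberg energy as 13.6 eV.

6.044 eV

E_n = −13.6 Z²/n² = −217.6/n² eV for Z = 4.
E_6 = −217.6/36 = −6.044 eV, so ionization (to E = 0) requires 6.044 eV.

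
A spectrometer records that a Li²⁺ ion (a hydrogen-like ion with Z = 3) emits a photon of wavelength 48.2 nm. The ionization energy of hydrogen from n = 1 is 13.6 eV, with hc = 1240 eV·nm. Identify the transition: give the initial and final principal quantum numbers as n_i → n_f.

n_i = 5, n_f = 2

The photon energy is ΔE = hc/λ = 1240 / 48.2 = 25.73 eV.
With Z = 3, ΔE = 122.4 × (1/n_f² − 1/n_i²), so 1/n_f² − 1/n_i² = 0.2102.
Trying n_f = 2 gives 1/n_i² = 0.03982, i.e. n_i ≈ 5; this pair matches.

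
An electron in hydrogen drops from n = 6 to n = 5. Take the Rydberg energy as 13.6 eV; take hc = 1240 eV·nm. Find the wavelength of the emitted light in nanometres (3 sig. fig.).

7460 nm

ΔE = 13.60 × (1/5² − 1/6²) = 13.60 × 0.01222 = 0.1662 eV.
λ = hc/ΔE = 1240 / 0.1662 = 7460 nm.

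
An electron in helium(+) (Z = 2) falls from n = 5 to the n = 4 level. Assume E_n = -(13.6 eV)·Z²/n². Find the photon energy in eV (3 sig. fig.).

1.22 eV

The Bohr energies scale as Z², so for Z = 2: E_n = −54.40/n² eV.
E_5 = −54.40/25 = −2.176 eV and E_4 = −54.40/16 = −3.400 eV.
The photon energy is |E_5 − E_4| = 1.22 eV.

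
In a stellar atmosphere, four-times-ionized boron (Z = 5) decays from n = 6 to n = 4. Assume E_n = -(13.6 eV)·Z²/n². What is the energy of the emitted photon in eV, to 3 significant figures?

The Bohr energies scale as Z², so for Z = 5: E_n = −340.0/n² eV.
E_6 = −340.0/36 = −9.444 eV and E_4 = −340.0/16 = −21.25 eV.
The photon energy is |E_6 − E_4| = 11.8 eV.

11.8 eV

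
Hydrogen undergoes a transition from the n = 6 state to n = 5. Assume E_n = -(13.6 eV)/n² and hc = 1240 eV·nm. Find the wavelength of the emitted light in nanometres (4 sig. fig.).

ΔE = 13.60 × (1/5² − 1/6²) = 13.60 × 0.01222 = 0.1662 eV.
λ = hc/ΔE = 1240 / 0.1662 = 7460 nm.
This line belongs to the Pfund series.

7460 nm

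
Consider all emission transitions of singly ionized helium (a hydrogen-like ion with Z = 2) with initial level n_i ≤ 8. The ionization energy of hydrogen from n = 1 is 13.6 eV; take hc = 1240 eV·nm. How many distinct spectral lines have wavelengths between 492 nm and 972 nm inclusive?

Enumerate all n_i → n_f pairs with 1 ≤ n_f < n_i ≤ 8 and compute λ = 1240 / [13.6·4·(1/n_f² − 1/n_i²)].
Lines falling in [492, 972] nm: 7→4 (541.5 nm), 6→4 (656.5 nm), 8→5 (935.1 nm).

3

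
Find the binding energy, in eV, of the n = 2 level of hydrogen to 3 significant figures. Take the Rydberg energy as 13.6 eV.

3.40 eV

E_2 = −13.60/4 = −3.40 eV, so ionization (to E = 0) requires 3.40 eV.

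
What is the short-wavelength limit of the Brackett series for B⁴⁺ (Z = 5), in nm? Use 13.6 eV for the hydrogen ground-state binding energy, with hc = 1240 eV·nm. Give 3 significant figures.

The Brackett series has lower level n_f = 4; the series limit corresponds to n_i → ∞.
ΔE_max = 13.6 × 25 / 4² = 21.25 eV.
λ_min = 1240 / 21.25 = 58.4 nm.

58.4 nm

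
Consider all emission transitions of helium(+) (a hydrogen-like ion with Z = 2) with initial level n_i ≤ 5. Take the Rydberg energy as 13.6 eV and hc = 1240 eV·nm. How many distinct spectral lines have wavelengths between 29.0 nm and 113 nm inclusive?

2

Enumerate all n_i → n_f pairs with 1 ≤ n_f < n_i ≤ 5 and compute λ = 1240 / [13.6·4·(1/n_f² − 1/n_i²)].
Lines falling in [29.0, 113] nm: 2→1 (30.39 nm), 5→2 (108.5 nm).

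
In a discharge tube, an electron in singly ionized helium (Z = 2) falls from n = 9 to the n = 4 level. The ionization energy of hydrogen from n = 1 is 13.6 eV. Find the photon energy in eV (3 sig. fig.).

2.73 eV

The Bohr energies scale as Z², so for Z = 2: E_n = −54.40/n² eV.
E_9 = −54.40/81 = −0.6716 eV and E_4 = −54.40/16 = −3.400 eV.
The photon energy is |E_9 − E_4| = 2.73 eV.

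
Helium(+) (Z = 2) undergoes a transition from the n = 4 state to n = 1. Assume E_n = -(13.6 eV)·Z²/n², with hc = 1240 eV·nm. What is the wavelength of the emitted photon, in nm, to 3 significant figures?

For Z = 2 the level energies scale as Z², so the effective Rydberg energy is 13.6 × 4 = 54.40 eV.
ΔE = 54.40 × (1/1² − 1/4²) = 54.40 × 0.9375 = 51.00 eV.
λ = hc/ΔE = 1240 / 51.00 = 24.3 nm.

24.3 nm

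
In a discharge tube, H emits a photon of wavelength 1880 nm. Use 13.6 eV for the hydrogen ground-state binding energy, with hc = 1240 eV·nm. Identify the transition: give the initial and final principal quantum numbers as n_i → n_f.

The photon energy is ΔE = hc/λ = 1240 / 1880 = 0.6596 eV.
With Z = 1, ΔE = 13.60 × (1/n_f² − 1/n_i²), so 1/n_f² − 1/n_i² = 0.04850.
Trying n_f = 3 gives 1/n_i² = 0.06261, i.e. n_i ≈ 4; this pair matches.

n_i = 4, n_f = 3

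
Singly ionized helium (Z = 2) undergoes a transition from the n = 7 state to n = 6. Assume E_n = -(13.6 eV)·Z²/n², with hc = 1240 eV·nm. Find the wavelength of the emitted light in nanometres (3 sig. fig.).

3090 nm

For Z = 2 the level energies scale as Z², so the effective Rydberg energy is 13.6 × 4 = 54.40 eV.
ΔE = 54.40 × (1/6² − 1/7²) = 54.40 × 0.007370 = 0.4009 eV.
λ = hc/ΔE = 1240 / 0.4009 = 3090 nm.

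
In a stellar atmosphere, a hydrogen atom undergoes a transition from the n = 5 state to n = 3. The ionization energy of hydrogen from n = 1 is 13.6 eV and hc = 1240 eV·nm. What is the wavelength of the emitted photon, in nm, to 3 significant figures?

ΔE = 13.60 × (1/3² − 1/5²) = 13.60 × 0.07111 = 0.9671 eV.
λ = hc/ΔE = 1240 / 0.9671 = 1280 nm.

1280 nm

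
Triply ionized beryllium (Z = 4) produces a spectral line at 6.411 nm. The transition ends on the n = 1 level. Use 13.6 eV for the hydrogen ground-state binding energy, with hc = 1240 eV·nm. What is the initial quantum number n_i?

n_i = 3

The photon energy is ΔE = hc/λ = 1240 / 6.411 = 193.4 eV.
With Z = 4, ΔE = 217.6 × (1/n_f² − 1/n_i²), so 1/n_f² − 1/n_i² = 0.8889.
With n_f = 1: 1/n_i² = 1/1 − 0.8889 = 0.1111, so n_i ≈ 3.00.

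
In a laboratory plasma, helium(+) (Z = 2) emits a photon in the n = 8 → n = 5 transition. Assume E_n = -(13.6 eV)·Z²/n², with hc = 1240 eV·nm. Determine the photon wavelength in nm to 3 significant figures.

For Z = 2 the level energies scale as Z², so the effective Rydberg energy is 13.6 × 4 = 54.40 eV.
ΔE = 54.40 × (1/5² − 1/8²) = 54.40 × 0.02438 = 1.326 eV.
λ = hc/ΔE = 1240 / 1.326 = 935 nm.

935 nm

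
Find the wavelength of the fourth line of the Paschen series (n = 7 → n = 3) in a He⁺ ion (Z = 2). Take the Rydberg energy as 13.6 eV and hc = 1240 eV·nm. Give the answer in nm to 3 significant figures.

The Paschen series terminates on n_f = 3; the fourth line has n_i = 3+4 = 7.
ΔE = 54.40 × (1/3² − 1/7²) = 4.934 eV.
λ = 1240 / 4.934 = 251 nm.

251 nm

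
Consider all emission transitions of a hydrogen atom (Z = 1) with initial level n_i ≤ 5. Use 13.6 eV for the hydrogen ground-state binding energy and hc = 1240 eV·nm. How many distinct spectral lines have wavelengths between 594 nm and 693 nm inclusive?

Enumerate all n_i → n_f pairs with 1 ≤ n_f < n_i ≤ 5 and compute λ = 1240 / [13.6·1·(1/n_f² − 1/n_i²)].
Lines falling in [594, 693] nm: 3→2 (656.5 nm).

1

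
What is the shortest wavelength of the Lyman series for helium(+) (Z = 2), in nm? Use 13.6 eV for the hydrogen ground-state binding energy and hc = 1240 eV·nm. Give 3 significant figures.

The Lyman series has lower level n_f = 1; the series limit corresponds to n_i → ∞.
ΔE_max = 13.6 × 4 / 1² = 54.40 eV.
λ_min = 1240 / 54.40 = 22.8 nm.

22.8 nm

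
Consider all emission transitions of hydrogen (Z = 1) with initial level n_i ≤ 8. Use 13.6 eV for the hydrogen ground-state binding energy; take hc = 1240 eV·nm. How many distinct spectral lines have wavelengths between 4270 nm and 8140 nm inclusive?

Enumerate all n_i → n_f pairs with 1 ≤ n_f < n_i ≤ 8 and compute λ = 1240 / [13.6·1·(1/n_f² − 1/n_i²)].
Lines falling in [4270, 8140] nm: 7→5 (4654 nm), 6→5 (7460 nm), 8→6 (7503 nm).

3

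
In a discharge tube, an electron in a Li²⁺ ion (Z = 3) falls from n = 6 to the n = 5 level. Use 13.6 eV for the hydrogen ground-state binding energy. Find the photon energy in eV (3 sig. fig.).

1.50 eV

The Bohr energies scale as Z², so for Z = 3: E_n = −122.4/n² eV.
E_6 = −122.4/36 = −3.400 eV and E_5 = −122.4/25 = −4.896 eV.
The photon energy is |E_6 − E_5| = 1.50 eV.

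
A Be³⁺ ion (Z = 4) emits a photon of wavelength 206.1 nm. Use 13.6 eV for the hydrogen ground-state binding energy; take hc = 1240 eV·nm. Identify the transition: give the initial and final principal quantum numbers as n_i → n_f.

n_i = 9, n_f = 5

The photon energy is ΔE = hc/λ = 1240 / 206.1 = 6.016 eV.
With Z = 4, ΔE = 217.6 × (1/n_f² − 1/n_i²), so 1/n_f² − 1/n_i² = 0.02765.
Trying n_f = 5 gives 1/n_i² = 0.01235, i.e. n_i ≈ 9; this pair matches.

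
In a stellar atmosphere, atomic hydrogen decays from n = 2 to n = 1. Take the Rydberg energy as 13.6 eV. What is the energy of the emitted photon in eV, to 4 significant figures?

E_2 = −13.60/4 = −3.400 eV and E_1 = −13.60/1 = −13.60 eV.
The photon energy is |E_2 − E_1| = 10.20 eV.

10.20 eV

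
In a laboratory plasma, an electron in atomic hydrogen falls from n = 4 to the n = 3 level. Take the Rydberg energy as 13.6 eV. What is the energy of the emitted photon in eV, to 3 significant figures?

0.661 eV

E_4 = −13.60/16 = −0.8500 eV and E_3 = −13.60/9 = −1.511 eV.
The photon energy is |E_4 − E_3| = 0.661 eV.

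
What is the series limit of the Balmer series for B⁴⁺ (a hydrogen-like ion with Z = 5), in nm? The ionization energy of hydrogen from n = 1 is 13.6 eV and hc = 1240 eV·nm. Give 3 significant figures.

14.6 nm

The Balmer series has lower level n_f = 2; the series limit corresponds to n_i → ∞.
ΔE_max = 13.6 × 25 / 2² = 85.00 eV.
λ_min = 1240 / 85.00 = 14.6 nm.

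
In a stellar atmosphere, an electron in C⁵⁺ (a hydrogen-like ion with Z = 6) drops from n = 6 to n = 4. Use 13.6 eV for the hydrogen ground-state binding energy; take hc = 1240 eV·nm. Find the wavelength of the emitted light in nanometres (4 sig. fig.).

For Z = 6 the level energies scale as Z², so the effective Rydberg energy is 13.6 × 36 = 489.6 eV.
ΔE = 489.6 × (1/4² − 1/6²) = 489.6 × 0.03472 = 17.00 eV.
λ = hc/ΔE = 1240 / 17.00 = 72.94 nm.

72.94 nm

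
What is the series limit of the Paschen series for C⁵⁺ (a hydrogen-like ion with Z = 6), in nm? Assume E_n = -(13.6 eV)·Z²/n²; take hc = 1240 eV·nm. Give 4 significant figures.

The Paschen series has lower level n_f = 3; the series limit corresponds to n_i → ∞.
ΔE_max = 13.6 × 36 / 3² = 54.40 eV.
λ_min = 1240 / 54.40 = 22.79 nm.

22.79 nm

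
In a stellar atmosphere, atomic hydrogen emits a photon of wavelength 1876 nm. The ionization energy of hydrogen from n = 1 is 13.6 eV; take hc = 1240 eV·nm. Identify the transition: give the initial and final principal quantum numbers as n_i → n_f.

The photon energy is ΔE = hc/λ = 1240 / 1876 = 0.6610 eV.
With Z = 1, ΔE = 13.60 × (1/n_f² − 1/n_i²), so 1/n_f² − 1/n_i² = 0.04860.
Trying n_f = 3 gives 1/n_i² = 0.06251, i.e. n_i ≈ 4; this pair matches.

n_i = 4, n_f = 3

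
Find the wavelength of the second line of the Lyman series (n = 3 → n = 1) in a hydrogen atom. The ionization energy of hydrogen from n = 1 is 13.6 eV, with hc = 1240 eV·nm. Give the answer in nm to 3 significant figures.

The Lyman series terminates on n_f = 1; the second line has n_i = 1+2 = 3.
ΔE = 13.60 × (1/1² − 1/3²) = 12.09 eV.
λ = 1240 / 12.09 = 103 nm.

103 nm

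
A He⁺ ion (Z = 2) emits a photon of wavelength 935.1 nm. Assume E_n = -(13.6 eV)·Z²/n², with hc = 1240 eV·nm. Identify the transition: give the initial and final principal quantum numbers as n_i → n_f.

The photon energy is ΔE = hc/λ = 1240 / 935.1 = 1.326 eV.
With Z = 2, ΔE = 54.40 × (1/n_f² − 1/n_i²), so 1/n_f² − 1/n_i² = 0.02438.
Trying n_f = 5 gives 1/n_i² = 0.01562, i.e. n_i ≈ 8; this pair matches.

n_i = 8, n_f = 5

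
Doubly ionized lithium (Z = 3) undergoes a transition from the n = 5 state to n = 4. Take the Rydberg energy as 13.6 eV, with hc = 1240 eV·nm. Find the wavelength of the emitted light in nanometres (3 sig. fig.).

For Z = 3 the level energies scale as Z², so the effective Rydberg energy is 13.6 × 9 = 122.4 eV.
ΔE = 122.4 × (1/4² − 1/5²) = 122.4 × 0.02250 = 2.754 eV.
λ = hc/ΔE = 1240 / 2.754 = 450 nm.

450 nm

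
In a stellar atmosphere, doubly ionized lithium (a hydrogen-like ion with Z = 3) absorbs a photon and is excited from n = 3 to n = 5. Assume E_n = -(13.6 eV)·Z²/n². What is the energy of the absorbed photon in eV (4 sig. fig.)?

8.704 eV

The Bohr energies scale as Z², so for Z = 3: E_n = −122.4/n² eV.
E_5 = −122.4/25 = −4.896 eV and E_3 = −122.4/9 = −13.60 eV.
The photon energy is |E_5 − E_3| = 8.704 eV.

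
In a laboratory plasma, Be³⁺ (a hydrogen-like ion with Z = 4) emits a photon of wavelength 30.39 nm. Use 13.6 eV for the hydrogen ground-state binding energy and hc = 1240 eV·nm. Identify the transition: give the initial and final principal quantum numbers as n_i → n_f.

The photon energy is ΔE = hc/λ = 1240 / 30.39 = 40.80 eV.
With Z = 4, ΔE = 217.6 × (1/n_f² − 1/n_i²), so 1/n_f² − 1/n_i² = 0.1875.
Trying n_f = 2 gives 1/n_i² = 0.06249, i.e. n_i ≈ 4; this pair matches.

n_i = 4, n_f = 2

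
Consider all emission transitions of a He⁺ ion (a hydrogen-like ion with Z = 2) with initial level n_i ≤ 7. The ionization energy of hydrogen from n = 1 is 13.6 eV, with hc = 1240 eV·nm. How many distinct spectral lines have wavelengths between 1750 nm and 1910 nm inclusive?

1

Enumerate all n_i → n_f pairs with 1 ≤ n_f < n_i ≤ 7 and compute λ = 1240 / [13.6·4·(1/n_f² − 1/n_i²)].
Lines falling in [1750, 1910] nm: 6→5 (1865 nm).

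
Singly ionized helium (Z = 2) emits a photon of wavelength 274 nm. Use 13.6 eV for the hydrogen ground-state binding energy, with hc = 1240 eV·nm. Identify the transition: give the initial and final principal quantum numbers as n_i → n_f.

n_i = 6, n_f = 3

The photon energy is ΔE = hc/λ = 1240 / 274 = 4.526 eV.
With Z = 2, ΔE = 54.40 × (1/n_f² − 1/n_i²), so 1/n_f² − 1/n_i² = 0.08319.
Trying n_f = 3 gives 1/n_i² = 0.02792, i.e. n_i ≈ 6; this pair matches.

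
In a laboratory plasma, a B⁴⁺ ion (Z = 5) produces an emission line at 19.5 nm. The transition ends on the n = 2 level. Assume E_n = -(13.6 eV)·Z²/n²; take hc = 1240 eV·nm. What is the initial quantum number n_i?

n_i = 4

The photon energy is ΔE = hc/λ = 1240 / 19.5 = 63.59 eV.
With Z = 5, ΔE = 340.0 × (1/n_f² − 1/n_i²), so 1/n_f² − 1/n_i² = 0.1870.
With n_f = 2: 1/n_i² = 1/4 − 0.1870 = 0.06297, so n_i ≈ 3.99.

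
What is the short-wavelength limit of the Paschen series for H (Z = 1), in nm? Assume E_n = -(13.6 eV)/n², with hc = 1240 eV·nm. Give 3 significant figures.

The Paschen series has lower level n_f = 3; the series limit corresponds to n_i → ∞.
ΔE_max = 13.6 × 1 / 3² = 1.511 eV.
λ_min = 1240 / 1.511 = 821 nm.

821 nm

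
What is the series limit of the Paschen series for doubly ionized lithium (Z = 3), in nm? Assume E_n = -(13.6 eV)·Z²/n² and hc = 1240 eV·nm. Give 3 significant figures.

91.2 nm

The Paschen series has lower level n_f = 3; the series limit corresponds to n_i → ∞.
ΔE_max = 13.6 × 9 / 3² = 13.60 eV.
λ_min = 1240 / 13.60 = 91.2 nm.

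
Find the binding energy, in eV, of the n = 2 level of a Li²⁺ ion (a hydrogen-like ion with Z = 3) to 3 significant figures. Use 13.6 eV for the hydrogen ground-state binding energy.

30.6 eV

E_n = −13.6 Z²/n² = −122.4/n² eV for Z = 3.
E_2 = −122.4/4 = −30.6 eV, so ionization (to E = 0) requires 30.6 eV.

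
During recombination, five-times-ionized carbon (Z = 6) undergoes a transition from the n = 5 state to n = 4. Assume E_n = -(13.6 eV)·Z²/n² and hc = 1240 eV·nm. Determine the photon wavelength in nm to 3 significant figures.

113 nm

For Z = 6 the level energies scale as Z², so the effective Rydberg energy is 13.6 × 36 = 489.6 eV.
ΔE = 489.6 × (1/4² − 1/5²) = 489.6 × 0.02250 = 11.02 eV.
λ = hc/ΔE = 1240 / 11.02 = 113 nm.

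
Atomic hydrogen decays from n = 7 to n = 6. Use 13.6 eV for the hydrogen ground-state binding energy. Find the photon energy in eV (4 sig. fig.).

E_7 = −13.60/49 = −0.2776 eV and E_6 = −13.60/36 = −0.3778 eV.
The photon energy is |E_7 − E_6| = 0.1002 eV.

0.1002 eV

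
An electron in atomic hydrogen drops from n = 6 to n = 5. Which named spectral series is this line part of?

Pfund

The series is set by the lower level: n_f = 5 is the Pfund series.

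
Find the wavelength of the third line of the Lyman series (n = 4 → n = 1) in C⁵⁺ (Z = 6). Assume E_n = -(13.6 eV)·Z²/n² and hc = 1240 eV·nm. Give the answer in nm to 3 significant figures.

2.70 nm

The Lyman series terminates on n_f = 1; the third line has n_i = 1+3 = 4.
ΔE = 489.6 × (1/1² − 1/4²) = 459.0 eV.
λ = 1240 / 459.0 = 2.70 nm.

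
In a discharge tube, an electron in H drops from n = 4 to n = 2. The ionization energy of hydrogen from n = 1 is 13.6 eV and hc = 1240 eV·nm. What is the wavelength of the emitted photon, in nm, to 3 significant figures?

486 nm

ΔE = 13.60 × (1/2² − 1/4²) = 13.60 × 0.1875 = 2.550 eV.
λ = hc/ΔE = 1240 / 2.550 = 486 nm.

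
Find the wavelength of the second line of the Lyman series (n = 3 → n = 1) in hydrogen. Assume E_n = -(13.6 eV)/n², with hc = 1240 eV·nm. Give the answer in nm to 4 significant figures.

The Lyman series terminates on n_f = 1; the second line has n_i = 1+2 = 3.
ΔE = 13.60 × (1/1² − 1/3²) = 12.09 eV.
λ = 1240 / 12.09 = 102.6 nm.

102.6 nm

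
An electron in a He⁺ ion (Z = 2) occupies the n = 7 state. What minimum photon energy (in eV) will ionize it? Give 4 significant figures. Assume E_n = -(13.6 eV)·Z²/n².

1.110 eV

E_n = −13.6 Z²/n² = −54.40/n² eV for Z = 2.
E_7 = −54.40/49 = −1.110 eV, so ionization (to E = 0) requires 1.110 eV.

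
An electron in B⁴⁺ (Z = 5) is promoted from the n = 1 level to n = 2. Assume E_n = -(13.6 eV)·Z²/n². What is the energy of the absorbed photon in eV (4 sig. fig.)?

The Bohr energies scale as Z², so for Z = 5: E_n = −340.0/n² eV.
E_2 = −340.0/4 = −85.00 eV and E_1 = −340.0/1 = −340.0 eV.
The photon energy is |E_2 − E_1| = 255.0 eV.

255.0 eV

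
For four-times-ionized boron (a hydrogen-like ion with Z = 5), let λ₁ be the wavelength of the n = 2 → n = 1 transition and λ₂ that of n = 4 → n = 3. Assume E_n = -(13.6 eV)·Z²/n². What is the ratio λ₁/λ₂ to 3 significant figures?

0.0648

λ ∝ 1/ΔE ∝ 1/(1/n_f² − 1/n_i²), and the Z² and hc factors cancel in the ratio.
λ₁/λ₂ = (1/3² − 1/4²)/(1/1² − 1/2²) = 0.04861/0.7500 = 0.0648.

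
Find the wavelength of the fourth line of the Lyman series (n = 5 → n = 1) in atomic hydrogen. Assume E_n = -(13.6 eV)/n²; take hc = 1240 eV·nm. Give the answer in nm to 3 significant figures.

The Lyman series terminates on n_f = 1; the fourth line has n_i = 1+4 = 5.
ΔE = 13.60 × (1/1² − 1/5²) = 13.06 eV.
λ = 1240 / 13.06 = 95.0 nm.

95.0 nm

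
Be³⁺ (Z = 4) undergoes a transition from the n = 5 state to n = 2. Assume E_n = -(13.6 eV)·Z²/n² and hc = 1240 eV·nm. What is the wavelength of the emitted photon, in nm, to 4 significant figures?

For Z = 4 the level energies scale as Z², so the effective Rydberg energy is 13.6 × 16 = 217.6 eV.
ΔE = 217.6 × (1/2² − 1/5²) = 217.6 × 0.2100 = 45.70 eV.
λ = hc/ΔE = 1240 / 45.70 = 27.14 nm.

27.14 nm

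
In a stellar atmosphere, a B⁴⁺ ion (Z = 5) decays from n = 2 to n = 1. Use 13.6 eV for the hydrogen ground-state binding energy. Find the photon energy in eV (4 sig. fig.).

255.0 eV

The Bohr energies scale as Z², so for Z = 5: E_n = −340.0/n² eV.
E_2 = −340.0/4 = −85.00 eV and E_1 = −340.0/1 = −340.0 eV.
The photon energy is |E_2 − E_1| = 255.0 eV.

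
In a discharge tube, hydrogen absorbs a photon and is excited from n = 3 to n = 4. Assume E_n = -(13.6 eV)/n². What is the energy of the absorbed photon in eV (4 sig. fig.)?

E_4 = −13.60/16 = −0.8500 eV and E_3 = −13.60/9 = −1.511 eV.
The photon energy is |E_4 − E_3| = 0.6611 eV.

0.6611 eV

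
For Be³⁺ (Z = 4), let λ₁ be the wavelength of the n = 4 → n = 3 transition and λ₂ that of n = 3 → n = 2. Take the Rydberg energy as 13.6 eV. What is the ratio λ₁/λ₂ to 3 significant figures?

λ ∝ 1/ΔE ∝ 1/(1/n_f² − 1/n_i²), and the Z² and hc factors cancel in the ratio.
λ₁/λ₂ = (1/2² − 1/3²)/(1/3² − 1/4²) = 0.1389/0.04861 = 2.86.

2.86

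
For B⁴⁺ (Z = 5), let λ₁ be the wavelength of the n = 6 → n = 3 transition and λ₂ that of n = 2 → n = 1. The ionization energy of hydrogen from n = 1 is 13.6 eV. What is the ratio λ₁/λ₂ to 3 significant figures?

9.00

λ ∝ 1/ΔE ∝ 1/(1/n_f² − 1/n_i²), and the Z² and hc factors cancel in the ratio.
λ₁/λ₂ = (1/1² − 1/2²)/(1/3² − 1/6²) = 0.7500/0.08333 = 9.00.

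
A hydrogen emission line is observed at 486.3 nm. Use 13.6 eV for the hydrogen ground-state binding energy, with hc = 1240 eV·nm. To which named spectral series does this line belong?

ΔE = 1240/486.3 = 2.550 eV.
This matches 13.6 × (1/2² − 1/4²), so n_f = 2: the Balmer series.

Balmer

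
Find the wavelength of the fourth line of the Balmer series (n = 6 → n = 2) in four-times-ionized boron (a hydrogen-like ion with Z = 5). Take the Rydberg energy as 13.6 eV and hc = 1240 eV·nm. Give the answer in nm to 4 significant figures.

16.41 nm

The Balmer series terminates on n_f = 2; the fourth line has n_i = 2+4 = 6.
ΔE = 340.0 × (1/2² − 1/6²) = 75.56 eV.
λ = 1240 / 75.56 = 16.41 nm.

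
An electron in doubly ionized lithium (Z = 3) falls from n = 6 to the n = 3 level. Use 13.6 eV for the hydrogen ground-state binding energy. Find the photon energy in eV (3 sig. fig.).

The Bohr energies scale as Z², so for Z = 3: E_n = −122.4/n² eV.
E_6 = −122.4/36 = −3.400 eV and E_3 = −122.4/9 = −13.60 eV.
The photon energy is |E_6 − E_3| = 10.2 eV.

10.2 eV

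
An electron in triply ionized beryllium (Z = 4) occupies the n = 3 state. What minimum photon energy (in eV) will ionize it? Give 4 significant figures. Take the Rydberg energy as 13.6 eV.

E_n = −13.6 Z²/n² = −217.6/n² eV for Z = 4.
E_3 = −217.6/9 = −24.18 eV, so ionization (to E = 0) requires 24.18 eV.

24.18 eV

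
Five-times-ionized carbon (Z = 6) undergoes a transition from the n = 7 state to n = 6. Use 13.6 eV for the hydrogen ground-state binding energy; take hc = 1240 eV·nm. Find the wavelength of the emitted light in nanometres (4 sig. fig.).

343.7 nm

For Z = 6 the level energies scale as Z², so the effective Rydberg energy is 13.6 × 36 = 489.6 eV.
ΔE = 489.6 × (1/6² − 1/7²) = 489.6 × 0.007370 = 3.608 eV.
λ = hc/ΔE = 1240 / 3.608 = 343.7 nm.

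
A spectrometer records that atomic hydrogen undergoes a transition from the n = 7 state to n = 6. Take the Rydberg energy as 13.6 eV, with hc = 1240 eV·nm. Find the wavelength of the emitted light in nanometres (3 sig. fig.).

12400 nm

ΔE = 13.60 × (1/6² − 1/7²) = 13.60 × 0.007370 = 0.1002 eV.
λ = hc/ΔE = 1240 / 0.1002 = 12400 nm.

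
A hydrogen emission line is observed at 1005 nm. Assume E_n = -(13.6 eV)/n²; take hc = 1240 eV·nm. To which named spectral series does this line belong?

ΔE = 1240/1005 = 1.234 eV.
This matches 13.6 × (1/3² − 1/7²), so n_f = 3: the Paschen series.

Paschen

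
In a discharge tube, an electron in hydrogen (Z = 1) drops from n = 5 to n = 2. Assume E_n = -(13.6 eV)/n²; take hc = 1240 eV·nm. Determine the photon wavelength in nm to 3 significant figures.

434 nm

ΔE = 13.60 × (1/2² − 1/5²) = 13.60 × 0.2100 = 2.856 eV.
λ = hc/ΔE = 1240 / 2.856 = 434 nm.
This line belongs to the Balmer series.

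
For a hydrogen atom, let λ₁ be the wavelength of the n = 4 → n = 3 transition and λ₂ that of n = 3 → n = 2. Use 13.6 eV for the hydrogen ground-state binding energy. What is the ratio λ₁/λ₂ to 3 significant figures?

2.86

λ ∝ 1/ΔE ∝ 1/(1/n_f² − 1/n_i²), and the Z² and hc factors cancel in the ratio.
λ₁/λ₂ = (1/2² − 1/3²)/(1/3² − 1/4²) = 0.1389/0.04861 = 2.86.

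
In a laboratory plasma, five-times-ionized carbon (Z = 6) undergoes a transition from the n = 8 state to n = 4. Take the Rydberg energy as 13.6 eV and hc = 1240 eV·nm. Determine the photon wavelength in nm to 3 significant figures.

For Z = 6 the level energies scale as Z², so the effective Rydberg energy is 13.6 × 36 = 489.6 eV.
ΔE = 489.6 × (1/4² − 1/8²) = 489.6 × 0.04688 = 22.95 eV.
λ = hc/ΔE = 1240 / 22.95 = 54.0 nm.

54.0 nm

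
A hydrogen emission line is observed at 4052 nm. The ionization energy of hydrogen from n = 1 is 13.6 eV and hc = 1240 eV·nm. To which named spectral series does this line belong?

Brackett

ΔE = 1240/4052 = 0.3060 eV.
This matches 13.6 × (1/4² − 1/5²), so n_f = 4: the Brackett series.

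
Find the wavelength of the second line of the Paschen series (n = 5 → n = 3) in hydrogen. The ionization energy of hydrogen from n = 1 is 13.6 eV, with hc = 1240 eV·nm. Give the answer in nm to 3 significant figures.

The Paschen series terminates on n_f = 3; the second line has n_i = 3+2 = 5.
ΔE = 13.60 × (1/3² − 1/5²) = 0.9671 eV.
λ = 1240 / 0.9671 = 1280 nm.

1280 nm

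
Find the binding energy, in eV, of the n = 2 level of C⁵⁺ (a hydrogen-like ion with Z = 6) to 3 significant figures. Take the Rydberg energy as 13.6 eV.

E_n = −13.6 Z²/n² = −489.6/n² eV for Z = 6.
E_2 = −489.6/4 = −122 eV, so ionization (to E = 0) requires 122 eV.

122 eV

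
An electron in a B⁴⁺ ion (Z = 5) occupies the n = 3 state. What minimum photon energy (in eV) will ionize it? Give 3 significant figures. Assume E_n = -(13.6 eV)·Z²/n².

E_n = −13.6 Z²/n² = −340.0/n² eV for Z = 5.
E_3 = −340.0/9 = −37.8 eV, so ionization (to E = 0) requires 37.8 eV.

37.8 eV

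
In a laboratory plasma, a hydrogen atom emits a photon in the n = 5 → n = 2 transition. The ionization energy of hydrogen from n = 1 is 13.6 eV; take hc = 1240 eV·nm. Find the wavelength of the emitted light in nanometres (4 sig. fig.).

434.2 nm

ΔE = 13.60 × (1/2² − 1/5²) = 13.60 × 0.2100 = 2.856 eV.
λ = hc/ΔE = 1240 / 2.856 = 434.2 nm.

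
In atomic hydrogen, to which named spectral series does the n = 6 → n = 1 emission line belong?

Lyman

The series is set by the lower level: n_f = 1 is the Lyman series.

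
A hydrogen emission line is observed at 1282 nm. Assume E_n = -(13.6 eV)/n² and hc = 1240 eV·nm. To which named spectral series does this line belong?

ΔE = 1240/1282 = 0.9672 eV.
This matches 13.6 × (1/3² − 1/5²), so n_f = 3: the Paschen series.

Paschen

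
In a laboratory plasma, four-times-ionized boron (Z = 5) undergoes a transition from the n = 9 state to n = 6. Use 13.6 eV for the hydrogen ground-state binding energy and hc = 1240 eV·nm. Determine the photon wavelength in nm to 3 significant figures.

For Z = 5 the level energies scale as Z², so the effective Rydberg energy is 13.6 × 25 = 340.0 eV.
ΔE = 340.0 × (1/6² − 1/9²) = 340.0 × 0.01543 = 5.247 eV.
λ = hc/ΔE = 1240 / 5.247 = 236 nm.

236 nm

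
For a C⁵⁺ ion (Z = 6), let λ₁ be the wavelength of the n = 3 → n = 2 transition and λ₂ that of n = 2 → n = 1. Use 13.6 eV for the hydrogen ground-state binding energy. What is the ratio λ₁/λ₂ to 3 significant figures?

5.40

λ ∝ 1/ΔE ∝ 1/(1/n_f² − 1/n_i²), and the Z² and hc factors cancel in the ratio.
λ₁/λ₂ = (1/1² − 1/2²)/(1/2² − 1/3²) = 0.7500/0.1389 = 5.40.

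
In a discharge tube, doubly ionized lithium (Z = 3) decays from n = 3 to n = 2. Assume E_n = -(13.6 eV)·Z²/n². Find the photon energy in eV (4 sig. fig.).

The Bohr energies scale as Z², so for Z = 3: E_n = −122.4/n² eV.
E_3 = −122.4/9 = −13.60 eV and E_2 = −122.4/4 = −30.60 eV.
The photon energy is |E_3 − E_2| = 17.00 eV.

17.00 eV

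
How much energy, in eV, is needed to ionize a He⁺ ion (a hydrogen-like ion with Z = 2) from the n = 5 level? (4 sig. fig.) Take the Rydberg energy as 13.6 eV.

2.176 eV

E_n = −13.6 Z²/n² = −54.40/n² eV for Z = 2.
E_5 = −54.40/25 = −2.176 eV, so ionization (to E = 0) requires 2.176 eV.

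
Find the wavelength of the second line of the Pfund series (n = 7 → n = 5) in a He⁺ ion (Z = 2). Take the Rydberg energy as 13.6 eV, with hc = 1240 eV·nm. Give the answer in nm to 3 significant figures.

The Pfund series terminates on n_f = 5; the second line has n_i = 5+2 = 7.
ΔE = 54.40 × (1/5² − 1/7²) = 1.066 eV.
λ = 1240 / 1.066 = 1160 nm.

1160 nm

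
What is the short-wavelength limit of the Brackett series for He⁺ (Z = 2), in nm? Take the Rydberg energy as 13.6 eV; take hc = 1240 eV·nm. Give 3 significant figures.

The Brackett series has lower level n_f = 4; the series limit corresponds to n_i → ∞.
ΔE_max = 13.6 × 4 / 4² = 3.400 eV.
λ_min = 1240 / 3.400 = 365 nm.

365 nm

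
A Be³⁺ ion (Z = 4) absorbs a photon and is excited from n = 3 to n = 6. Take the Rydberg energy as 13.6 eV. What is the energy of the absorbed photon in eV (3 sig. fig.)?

The Bohr energies scale as Z², so for Z = 4: E_n = −217.6/n² eV.
E_6 = −217.6/36 = −6.044 eV and E_3 = −217.6/9 = −24.18 eV.
The photon energy is |E_6 − E_3| = 18.1 eV.

18.1 eV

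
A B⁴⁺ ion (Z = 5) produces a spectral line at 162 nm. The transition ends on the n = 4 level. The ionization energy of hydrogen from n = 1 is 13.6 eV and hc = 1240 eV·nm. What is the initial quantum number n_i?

n_i = 5

The photon energy is ΔE = hc/λ = 1240 / 162 = 7.654 eV.
With Z = 5, ΔE = 340.0 × (1/n_f² − 1/n_i²), so 1/n_f² − 1/n_i² = 0.02251.
With n_f = 4: 1/n_i² = 1/16 − 0.02251 = 0.03999, so n_i ≈ 5.00.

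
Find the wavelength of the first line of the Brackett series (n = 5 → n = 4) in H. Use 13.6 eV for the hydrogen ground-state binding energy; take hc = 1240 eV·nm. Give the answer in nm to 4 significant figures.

The Brackett series terminates on n_f = 4; the first line has n_i = 4+1 = 5.
ΔE = 13.60 × (1/4² − 1/5²) = 0.3060 eV.
λ = 1240 / 0.3060 = 4052 nm.

4052 nm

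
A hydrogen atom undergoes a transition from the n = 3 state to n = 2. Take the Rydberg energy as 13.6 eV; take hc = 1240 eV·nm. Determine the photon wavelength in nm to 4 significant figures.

656.5 nm

ΔE = 13.60 × (1/2² − 1/3²) = 13.60 × 0.1389 = 1.889 eV.
λ = hc/ΔE = 1240 / 1.889 = 656.5 nm.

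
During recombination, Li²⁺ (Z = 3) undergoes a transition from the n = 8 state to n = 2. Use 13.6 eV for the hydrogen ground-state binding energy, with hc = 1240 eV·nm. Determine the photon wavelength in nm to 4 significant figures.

43.22 nm

For Z = 3 the level energies scale as Z², so the effective Rydberg energy is 13.6 × 9 = 122.4 eV.
ΔE = 122.4 × (1/2² − 1/8²) = 122.4 × 0.2344 = 28.69 eV.
λ = hc/ΔE = 1240 / 28.69 = 43.22 nm.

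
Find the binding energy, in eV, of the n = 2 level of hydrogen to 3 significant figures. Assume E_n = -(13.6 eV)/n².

E_2 = −13.60/4 = −3.40 eV, so ionization (to E = 0) requires 3.40 eV.

3.40 eV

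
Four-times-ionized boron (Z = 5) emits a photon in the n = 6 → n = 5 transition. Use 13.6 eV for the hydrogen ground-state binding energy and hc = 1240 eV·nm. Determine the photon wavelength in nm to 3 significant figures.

298 nm

For Z = 5 the level energies scale as Z², so the effective Rydberg energy is 13.6 × 25 = 340.0 eV.
ΔE = 340.0 × (1/5² − 1/6²) = 340.0 × 0.01222 = 4.156 eV.
λ = hc/ΔE = 1240 / 4.156 = 298 nm.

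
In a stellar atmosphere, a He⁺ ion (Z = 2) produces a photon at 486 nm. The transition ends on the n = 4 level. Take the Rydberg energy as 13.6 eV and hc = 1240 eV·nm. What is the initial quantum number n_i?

n_i = 8

The photon energy is ΔE = hc/λ = 1240 / 486 = 2.551 eV.
With Z = 2, ΔE = 54.40 × (1/n_f² − 1/n_i²), so 1/n_f² − 1/n_i² = 0.04690.
With n_f = 4: 1/n_i² = 1/16 − 0.04690 = 0.01560, so n_i ≈ 8.01.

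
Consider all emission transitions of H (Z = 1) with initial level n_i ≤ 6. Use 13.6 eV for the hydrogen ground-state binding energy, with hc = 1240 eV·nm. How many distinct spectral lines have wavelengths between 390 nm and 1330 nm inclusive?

Enumerate all n_i → n_f pairs with 1 ≤ n_f < n_i ≤ 6 and compute λ = 1240 / [13.6·1·(1/n_f² − 1/n_i²)].
Lines falling in [390, 1330] nm: 6→2 (410.3 nm), 5→2 (434.2 nm), 4→2 (486.3 nm), 3→2 (656.5 nm), 6→3 (1094 nm), 5→3 (1282 nm).

6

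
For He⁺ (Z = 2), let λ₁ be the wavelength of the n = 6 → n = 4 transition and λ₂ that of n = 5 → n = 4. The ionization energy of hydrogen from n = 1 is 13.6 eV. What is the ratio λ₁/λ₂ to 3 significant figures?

0.648

λ ∝ 1/ΔE ∝ 1/(1/n_f² − 1/n_i²), and the Z² and hc factors cancel in the ratio.
λ₁/λ₂ = (1/4² − 1/5²)/(1/4² − 1/6²) = 0.02250/0.03472 = 0.648.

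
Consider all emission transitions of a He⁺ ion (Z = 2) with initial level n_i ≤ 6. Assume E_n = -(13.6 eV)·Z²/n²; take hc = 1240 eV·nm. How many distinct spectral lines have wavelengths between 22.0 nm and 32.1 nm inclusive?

5

Enumerate all n_i → n_f pairs with 1 ≤ n_f < n_i ≤ 6 and compute λ = 1240 / [13.6·4·(1/n_f² − 1/n_i²)].
Lines falling in [22.0, 32.1] nm: 6→1 (23.45 nm), 5→1 (23.74 nm), 4→1 (24.31 nm), 3→1 (25.64 nm), 2→1 (30.39 nm).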